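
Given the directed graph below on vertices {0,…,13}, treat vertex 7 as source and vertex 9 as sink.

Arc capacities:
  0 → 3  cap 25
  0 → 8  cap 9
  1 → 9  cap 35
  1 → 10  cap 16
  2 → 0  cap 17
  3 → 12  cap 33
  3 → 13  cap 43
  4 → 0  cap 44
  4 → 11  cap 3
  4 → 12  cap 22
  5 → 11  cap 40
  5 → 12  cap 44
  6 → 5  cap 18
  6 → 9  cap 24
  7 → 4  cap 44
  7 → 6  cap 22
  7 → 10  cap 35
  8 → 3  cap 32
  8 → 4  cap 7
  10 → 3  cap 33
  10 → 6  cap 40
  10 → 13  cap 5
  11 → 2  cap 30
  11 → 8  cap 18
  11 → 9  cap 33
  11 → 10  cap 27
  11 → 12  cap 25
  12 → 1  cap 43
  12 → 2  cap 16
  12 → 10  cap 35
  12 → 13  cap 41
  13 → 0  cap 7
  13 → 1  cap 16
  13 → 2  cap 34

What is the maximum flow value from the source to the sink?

augment #1: 7→6→9 bottleneck 22, total now 22
augment #2: 7→4→11→9 bottleneck 3, total now 25
augment #3: 7→10→6→9 bottleneck 2, total now 27
augment #4: 7→4→12→1→9 bottleneck 22, total now 49
augment #5: 7→10→13→1→9 bottleneck 5, total now 54
augment #6: 7→10→3→12→1→9 bottleneck 8, total now 62
augment #7: 7→10→6→5→11→9 bottleneck 18, total now 80

Maximum flow value: 80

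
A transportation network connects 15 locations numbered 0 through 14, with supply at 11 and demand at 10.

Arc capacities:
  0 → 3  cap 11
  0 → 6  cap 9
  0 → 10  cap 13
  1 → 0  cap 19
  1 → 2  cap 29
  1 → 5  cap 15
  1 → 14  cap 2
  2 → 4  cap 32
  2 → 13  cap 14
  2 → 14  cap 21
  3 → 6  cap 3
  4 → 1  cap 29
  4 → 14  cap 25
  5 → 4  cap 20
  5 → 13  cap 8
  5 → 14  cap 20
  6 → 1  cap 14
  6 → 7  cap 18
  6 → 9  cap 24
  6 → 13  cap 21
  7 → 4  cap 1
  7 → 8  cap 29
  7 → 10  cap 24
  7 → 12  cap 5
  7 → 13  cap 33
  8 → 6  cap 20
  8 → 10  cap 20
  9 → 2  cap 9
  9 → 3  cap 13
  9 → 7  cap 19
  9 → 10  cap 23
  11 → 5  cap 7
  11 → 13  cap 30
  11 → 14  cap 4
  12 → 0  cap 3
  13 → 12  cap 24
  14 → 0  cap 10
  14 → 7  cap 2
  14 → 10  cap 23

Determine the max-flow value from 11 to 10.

Maximum flow value: 14

augment #1: 11→14→10 bottleneck 4, total now 4
augment #2: 11→5→14→10 bottleneck 7, total now 11
augment #3: 11→13→12→0→10 bottleneck 3, total now 14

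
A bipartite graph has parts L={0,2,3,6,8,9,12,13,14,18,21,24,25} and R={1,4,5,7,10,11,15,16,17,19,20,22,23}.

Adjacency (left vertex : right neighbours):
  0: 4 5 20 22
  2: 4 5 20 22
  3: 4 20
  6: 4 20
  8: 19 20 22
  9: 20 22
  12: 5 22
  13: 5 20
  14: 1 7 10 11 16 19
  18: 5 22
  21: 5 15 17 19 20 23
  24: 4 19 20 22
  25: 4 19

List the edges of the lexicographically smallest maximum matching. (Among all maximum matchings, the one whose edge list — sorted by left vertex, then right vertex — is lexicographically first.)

Lex-smallest maximum matching: {(0,4), (2,5), (3,20), (8,19), (9,22), (14,1), (21,15)}

|M| = 7 (so the lex-smallest maximum matching has 7 edges)
process left vertices in ascending order; for each, take the smallest-labelled available neighbour that still permits 7 edges overall, or leave it unmatched if none does
lex-smallest matching: {0-4, 2-5, 3-20, 8-19, 9-22, 14-1, 21-15}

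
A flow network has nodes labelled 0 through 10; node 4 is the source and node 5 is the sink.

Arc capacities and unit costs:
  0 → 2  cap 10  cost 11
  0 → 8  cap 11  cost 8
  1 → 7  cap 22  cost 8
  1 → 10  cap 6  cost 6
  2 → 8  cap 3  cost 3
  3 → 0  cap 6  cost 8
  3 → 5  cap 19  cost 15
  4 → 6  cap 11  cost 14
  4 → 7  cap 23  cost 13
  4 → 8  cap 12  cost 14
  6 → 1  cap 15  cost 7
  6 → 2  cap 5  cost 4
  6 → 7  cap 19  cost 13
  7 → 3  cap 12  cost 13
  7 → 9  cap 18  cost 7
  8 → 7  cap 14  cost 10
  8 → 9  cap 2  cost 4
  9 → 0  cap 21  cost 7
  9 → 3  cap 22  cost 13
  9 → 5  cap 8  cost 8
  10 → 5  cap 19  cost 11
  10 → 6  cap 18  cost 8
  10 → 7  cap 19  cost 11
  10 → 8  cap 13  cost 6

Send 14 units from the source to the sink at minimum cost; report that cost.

Minimum cost for 14 units: 448

shortest-cost path #1: 4→8→9→5 push 2 @ unit cost 26 (adds 52)
shortest-cost path #2: 4→7→9→5 push 6 @ unit cost 28 (adds 168)
shortest-cost path #3: 4→6→1→10→5 push 6 @ unit cost 38 (adds 228)
total cost = 448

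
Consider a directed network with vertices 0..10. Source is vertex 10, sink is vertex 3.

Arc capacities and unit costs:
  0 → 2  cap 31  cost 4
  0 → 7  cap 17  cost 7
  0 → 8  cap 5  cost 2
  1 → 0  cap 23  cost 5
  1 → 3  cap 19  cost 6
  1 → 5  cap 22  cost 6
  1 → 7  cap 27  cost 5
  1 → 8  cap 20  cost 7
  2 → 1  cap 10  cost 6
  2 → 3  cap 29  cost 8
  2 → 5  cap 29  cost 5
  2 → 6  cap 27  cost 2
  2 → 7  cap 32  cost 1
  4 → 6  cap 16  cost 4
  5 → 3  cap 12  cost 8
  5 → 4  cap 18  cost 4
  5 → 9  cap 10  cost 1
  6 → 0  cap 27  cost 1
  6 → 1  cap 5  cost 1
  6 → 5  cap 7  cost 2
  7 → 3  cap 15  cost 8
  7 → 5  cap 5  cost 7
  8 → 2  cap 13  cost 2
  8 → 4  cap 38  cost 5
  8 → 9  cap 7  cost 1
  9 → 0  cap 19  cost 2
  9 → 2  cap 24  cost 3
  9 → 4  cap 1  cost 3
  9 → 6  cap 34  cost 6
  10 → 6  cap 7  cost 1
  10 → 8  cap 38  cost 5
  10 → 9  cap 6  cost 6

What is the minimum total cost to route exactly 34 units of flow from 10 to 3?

shortest-cost path #1: 10→6→1→3 push 5 @ unit cost 8 (adds 40)
shortest-cost path #2: 10→6→5→3 push 2 @ unit cost 11 (adds 22)
shortest-cost path #3: 10→8→2→3 push 13 @ unit cost 15 (adds 195)
shortest-cost path #4: 10→9→2→3 push 6 @ unit cost 17 (adds 102)
shortest-cost path #5: 10→8→9→2→3 push 7 @ unit cost 17 (adds 119)
shortest-cost path #6: 10→8→4→6→5→3 push 1 @ unit cost 24 (adds 24)
total cost = 502

Minimum cost for 34 units: 502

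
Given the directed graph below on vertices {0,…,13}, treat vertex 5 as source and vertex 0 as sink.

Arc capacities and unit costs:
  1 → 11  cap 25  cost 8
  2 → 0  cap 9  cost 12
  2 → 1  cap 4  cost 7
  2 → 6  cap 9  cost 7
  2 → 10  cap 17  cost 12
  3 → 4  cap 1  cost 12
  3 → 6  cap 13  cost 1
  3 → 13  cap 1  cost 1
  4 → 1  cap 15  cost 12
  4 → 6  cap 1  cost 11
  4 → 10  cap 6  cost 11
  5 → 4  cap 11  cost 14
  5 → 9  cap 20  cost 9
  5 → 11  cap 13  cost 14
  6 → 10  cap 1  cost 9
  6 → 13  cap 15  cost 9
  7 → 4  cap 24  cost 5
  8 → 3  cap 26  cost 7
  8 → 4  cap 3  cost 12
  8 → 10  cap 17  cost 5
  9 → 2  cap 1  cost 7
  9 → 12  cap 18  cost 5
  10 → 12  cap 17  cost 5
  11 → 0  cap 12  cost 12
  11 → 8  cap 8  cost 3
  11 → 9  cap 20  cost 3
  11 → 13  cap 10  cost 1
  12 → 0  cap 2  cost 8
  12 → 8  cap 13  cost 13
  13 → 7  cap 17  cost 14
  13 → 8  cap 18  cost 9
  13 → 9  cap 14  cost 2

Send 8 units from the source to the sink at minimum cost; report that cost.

Minimum cost for 8 units: 200

shortest-cost path #1: 5→9→12→0 push 2 @ unit cost 22 (adds 44)
shortest-cost path #2: 5→11→0 push 6 @ unit cost 26 (adds 156)
total cost = 200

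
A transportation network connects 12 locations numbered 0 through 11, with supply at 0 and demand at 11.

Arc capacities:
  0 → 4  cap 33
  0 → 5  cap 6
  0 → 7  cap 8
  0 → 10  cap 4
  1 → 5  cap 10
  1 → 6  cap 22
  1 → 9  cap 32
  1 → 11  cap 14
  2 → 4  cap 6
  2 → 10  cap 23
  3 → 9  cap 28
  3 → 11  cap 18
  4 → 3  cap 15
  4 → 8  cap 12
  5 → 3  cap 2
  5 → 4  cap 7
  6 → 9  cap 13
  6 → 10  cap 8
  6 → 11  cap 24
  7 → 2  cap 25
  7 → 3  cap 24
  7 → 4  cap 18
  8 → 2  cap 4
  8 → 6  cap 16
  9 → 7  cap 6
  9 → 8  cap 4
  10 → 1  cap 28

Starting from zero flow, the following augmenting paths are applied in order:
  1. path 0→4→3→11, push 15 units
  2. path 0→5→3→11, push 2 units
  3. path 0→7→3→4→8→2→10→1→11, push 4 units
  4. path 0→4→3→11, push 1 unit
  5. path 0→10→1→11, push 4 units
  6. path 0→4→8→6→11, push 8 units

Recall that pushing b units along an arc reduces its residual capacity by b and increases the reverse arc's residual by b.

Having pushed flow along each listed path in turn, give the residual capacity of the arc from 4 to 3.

after path 1 (0→4→3→11, push 15): res(4,3)=0
after path 2 (0→5→3→11, push 2): res(4,3)=0
after path 3 (0→7→3→4→8→2→10→1→11, push 4): res(4,3)=4
after path 4 (0→4→3→11, push 1): res(4,3)=3
after path 5 (0→10→1→11, push 4): res(4,3)=3
after path 6 (0→4→8→6→11, push 8): res(4,3)=3

Residual capacity of (4,3): 3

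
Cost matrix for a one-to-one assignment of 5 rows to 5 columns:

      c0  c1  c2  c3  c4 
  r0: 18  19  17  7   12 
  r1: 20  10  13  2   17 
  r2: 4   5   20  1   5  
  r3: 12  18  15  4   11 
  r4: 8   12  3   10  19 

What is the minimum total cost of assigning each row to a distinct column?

optimal assignment: row0→col4 (cost 12), row1→col1 (cost 10), row2→col0 (cost 4), row3→col3 (cost 4), row4→col2 (cost 3)
total = 12 + 10 + 4 + 4 + 3 = 33

Minimum assignment cost: 33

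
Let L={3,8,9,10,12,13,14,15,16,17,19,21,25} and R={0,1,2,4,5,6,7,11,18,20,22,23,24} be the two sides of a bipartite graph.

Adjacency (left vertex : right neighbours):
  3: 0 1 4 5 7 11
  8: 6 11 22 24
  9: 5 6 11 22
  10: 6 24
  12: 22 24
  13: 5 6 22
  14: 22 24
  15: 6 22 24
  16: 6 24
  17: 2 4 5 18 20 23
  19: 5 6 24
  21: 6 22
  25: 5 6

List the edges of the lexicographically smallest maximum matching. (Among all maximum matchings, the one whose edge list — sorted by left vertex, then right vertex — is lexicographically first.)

Lex-smallest maximum matching: {(3,0), (8,6), (9,11), (10,24), (12,22), (13,5), (17,2)}

|M| = 7 (so the lex-smallest maximum matching has 7 edges)
process left vertices in ascending order; for each, take the smallest-labelled available neighbour that still permits 7 edges overall, or leave it unmatched if none does
lex-smallest matching: {3-0, 8-6, 9-11, 10-24, 12-22, 13-5, 17-2}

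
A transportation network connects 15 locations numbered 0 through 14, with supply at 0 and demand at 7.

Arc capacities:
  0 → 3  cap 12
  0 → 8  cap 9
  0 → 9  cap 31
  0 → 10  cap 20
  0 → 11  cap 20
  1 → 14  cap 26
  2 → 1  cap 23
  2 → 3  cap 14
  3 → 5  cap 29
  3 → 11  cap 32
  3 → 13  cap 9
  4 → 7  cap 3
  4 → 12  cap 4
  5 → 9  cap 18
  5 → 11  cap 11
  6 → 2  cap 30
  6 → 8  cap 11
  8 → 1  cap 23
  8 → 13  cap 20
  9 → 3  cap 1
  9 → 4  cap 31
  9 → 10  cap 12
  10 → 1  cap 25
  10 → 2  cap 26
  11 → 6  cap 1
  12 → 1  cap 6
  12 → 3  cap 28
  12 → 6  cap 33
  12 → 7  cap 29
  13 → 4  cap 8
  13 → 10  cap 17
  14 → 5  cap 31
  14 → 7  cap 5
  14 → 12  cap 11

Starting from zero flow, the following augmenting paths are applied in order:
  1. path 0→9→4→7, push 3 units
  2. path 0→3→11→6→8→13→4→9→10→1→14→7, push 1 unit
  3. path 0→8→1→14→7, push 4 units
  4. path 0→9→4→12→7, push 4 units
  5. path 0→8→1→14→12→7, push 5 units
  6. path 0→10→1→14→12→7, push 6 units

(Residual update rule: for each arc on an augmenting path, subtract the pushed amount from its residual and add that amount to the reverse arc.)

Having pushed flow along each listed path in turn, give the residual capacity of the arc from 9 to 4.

Residual capacity of (9,4): 25

after path 1 (0→9→4→7, push 3): res(9,4)=28
after path 2 (0→3→11→6→8→13→4→9→10→1→14→7, push 1): res(9,4)=29
after path 3 (0→8→1→14→7, push 4): res(9,4)=29
after path 4 (0→9→4→12→7, push 4): res(9,4)=25
after path 5 (0→8→1→14→12→7, push 5): res(9,4)=25
after path 6 (0→10→1→14→12→7, push 6): res(9,4)=25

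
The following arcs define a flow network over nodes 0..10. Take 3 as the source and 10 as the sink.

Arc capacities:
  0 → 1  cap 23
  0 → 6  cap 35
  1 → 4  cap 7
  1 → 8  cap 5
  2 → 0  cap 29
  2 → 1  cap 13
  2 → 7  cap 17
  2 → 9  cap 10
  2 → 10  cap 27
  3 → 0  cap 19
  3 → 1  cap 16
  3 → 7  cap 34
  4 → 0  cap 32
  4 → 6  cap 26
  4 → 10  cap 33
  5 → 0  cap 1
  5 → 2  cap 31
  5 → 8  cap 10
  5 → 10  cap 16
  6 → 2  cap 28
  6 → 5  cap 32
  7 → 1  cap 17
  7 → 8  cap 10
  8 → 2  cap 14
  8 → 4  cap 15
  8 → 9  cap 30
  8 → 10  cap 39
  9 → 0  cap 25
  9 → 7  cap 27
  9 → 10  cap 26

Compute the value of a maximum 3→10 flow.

augment #1: 3→1→4→10 bottleneck 7, total now 7
augment #2: 3→1→8→10 bottleneck 5, total now 12
augment #3: 3→7→8→10 bottleneck 10, total now 22
augment #4: 3→0→6→2→10 bottleneck 19, total now 41

Maximum flow value: 41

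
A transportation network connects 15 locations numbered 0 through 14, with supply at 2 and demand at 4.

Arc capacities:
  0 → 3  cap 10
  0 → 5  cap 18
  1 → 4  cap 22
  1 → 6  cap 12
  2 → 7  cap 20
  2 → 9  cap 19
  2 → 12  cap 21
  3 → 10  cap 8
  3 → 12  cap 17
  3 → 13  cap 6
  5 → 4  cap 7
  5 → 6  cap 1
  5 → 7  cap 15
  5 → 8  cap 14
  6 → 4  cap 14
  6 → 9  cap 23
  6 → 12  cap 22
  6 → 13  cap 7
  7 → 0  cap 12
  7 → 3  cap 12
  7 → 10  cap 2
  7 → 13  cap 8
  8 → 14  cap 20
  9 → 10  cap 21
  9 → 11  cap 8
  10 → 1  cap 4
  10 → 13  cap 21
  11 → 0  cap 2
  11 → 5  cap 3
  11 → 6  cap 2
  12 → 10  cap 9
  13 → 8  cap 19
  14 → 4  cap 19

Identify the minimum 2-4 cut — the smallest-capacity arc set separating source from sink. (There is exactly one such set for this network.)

augment #1: 2→7→0→5→4 push 7
augment #2: 2→7→10→1→4 push 2
augment #3: 2→9→10→1→4 push 2
augment #4: 2→9→11→6→4 push 2
augment #5: 2→7→0→5→6→4 push 1
augment #6: 2→7→13→8→14→4 push 8
augment #7: 2→7→0→5→8→14→4 push 2
augment #8: 2→9→10→13→8→14→4 push 9
max flow = 33; residual-reachable set from 2 gives S-side
cut edges (S→T): {(5,4), (5,6), (10,1), (11,6), (14,4)} total cap 33

Min-cut arcs: {(5,4), (5,6), (10,1), (11,6), (14,4)} (total capacity 33)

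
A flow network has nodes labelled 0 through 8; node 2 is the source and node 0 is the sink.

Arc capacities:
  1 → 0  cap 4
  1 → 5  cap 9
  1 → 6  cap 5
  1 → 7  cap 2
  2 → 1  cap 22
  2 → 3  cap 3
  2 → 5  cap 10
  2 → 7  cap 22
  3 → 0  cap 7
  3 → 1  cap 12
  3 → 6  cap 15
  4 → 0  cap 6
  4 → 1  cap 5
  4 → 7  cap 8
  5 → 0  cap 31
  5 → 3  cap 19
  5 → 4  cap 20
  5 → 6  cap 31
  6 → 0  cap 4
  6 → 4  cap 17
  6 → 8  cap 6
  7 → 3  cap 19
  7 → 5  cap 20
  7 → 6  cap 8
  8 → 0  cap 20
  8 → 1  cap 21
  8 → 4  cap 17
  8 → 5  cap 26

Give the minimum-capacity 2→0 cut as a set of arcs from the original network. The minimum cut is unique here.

Min-cut arcs: {(1,0), (1,5), (1,6), (1,7), (2,3), (2,5), (2,7)} (total capacity 55)

augment #1: 2→1→0 push 4
augment #2: 2→3→0 push 3
augment #3: 2→5→0 push 10
augment #4: 2→1→5→0 push 9
augment #5: 2→1→6→0 push 4
augment #6: 2→7→3→0 push 4
augment #7: 2→7→5→0 push 12
augment #8: 2→1→6→4→0 push 1
augment #9: 2→7→5→4→0 push 5
augment #10: 2→7→6→8→0 push 1
augment #11: 2→1→7→6→8→0 push 2
max flow = 55; residual-reachable set from 2 gives S-side
cut edges (S→T): {(1,0), (1,5), (1,6), (1,7), (2,3), (2,5), (2,7)} total cap 55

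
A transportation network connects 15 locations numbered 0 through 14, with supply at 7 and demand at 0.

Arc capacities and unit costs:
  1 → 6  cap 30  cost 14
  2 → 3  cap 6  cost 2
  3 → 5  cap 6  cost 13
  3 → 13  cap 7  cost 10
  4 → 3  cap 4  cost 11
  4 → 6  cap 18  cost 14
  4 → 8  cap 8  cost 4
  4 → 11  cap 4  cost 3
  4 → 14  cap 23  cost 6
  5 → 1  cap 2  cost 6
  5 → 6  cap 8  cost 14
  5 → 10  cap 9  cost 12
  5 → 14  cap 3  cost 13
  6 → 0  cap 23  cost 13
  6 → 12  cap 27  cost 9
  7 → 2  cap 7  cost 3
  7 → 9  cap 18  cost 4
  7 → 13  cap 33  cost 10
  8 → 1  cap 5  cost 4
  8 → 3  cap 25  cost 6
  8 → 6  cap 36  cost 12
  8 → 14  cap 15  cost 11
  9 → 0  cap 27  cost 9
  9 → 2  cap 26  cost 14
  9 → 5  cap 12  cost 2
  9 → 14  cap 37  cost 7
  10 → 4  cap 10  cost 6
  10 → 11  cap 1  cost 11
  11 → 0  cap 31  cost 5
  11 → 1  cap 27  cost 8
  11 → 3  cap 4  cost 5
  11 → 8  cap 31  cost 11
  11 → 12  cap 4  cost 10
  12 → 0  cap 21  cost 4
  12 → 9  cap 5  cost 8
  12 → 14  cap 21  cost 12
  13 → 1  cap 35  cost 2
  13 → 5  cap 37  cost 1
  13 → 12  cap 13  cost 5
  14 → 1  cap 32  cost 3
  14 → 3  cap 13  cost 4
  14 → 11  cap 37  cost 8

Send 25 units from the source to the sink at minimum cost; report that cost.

shortest-cost path #1: 7→9→0 push 18 @ unit cost 13 (adds 234)
shortest-cost path #2: 7→13→12→0 push 7 @ unit cost 19 (adds 133)
total cost = 367

Minimum cost for 25 units: 367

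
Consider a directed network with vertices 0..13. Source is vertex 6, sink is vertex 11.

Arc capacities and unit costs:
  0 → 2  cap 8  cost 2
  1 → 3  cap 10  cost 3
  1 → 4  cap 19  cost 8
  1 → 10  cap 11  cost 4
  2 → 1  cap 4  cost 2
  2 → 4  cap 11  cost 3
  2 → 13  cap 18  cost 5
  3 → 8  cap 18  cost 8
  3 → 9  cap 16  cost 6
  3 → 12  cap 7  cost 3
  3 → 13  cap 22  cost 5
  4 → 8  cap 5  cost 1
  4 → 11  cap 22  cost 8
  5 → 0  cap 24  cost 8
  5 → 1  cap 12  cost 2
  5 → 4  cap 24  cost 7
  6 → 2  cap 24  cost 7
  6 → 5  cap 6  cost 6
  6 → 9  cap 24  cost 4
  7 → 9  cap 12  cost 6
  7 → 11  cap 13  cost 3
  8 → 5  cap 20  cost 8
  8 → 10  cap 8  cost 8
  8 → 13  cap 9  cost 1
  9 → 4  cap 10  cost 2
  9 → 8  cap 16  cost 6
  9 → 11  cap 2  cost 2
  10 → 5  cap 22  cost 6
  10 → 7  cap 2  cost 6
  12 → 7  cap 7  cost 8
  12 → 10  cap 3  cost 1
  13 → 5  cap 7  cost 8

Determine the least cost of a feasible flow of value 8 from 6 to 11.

Minimum cost for 8 units: 96

shortest-cost path #1: 6→9→11 push 2 @ unit cost 6 (adds 12)
shortest-cost path #2: 6→9→4→11 push 6 @ unit cost 14 (adds 84)
total cost = 96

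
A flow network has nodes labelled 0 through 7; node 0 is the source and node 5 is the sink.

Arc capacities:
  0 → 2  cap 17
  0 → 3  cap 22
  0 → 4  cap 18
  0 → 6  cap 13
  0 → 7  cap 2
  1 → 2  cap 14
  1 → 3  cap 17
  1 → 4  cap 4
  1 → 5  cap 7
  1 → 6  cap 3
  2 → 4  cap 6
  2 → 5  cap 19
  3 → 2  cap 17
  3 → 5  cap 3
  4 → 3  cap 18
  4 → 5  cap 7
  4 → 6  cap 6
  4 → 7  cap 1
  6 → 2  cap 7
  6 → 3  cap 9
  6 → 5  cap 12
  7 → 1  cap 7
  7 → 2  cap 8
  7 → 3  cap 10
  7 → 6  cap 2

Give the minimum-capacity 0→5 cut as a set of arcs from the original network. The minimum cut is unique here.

augment #1: 0→2→5 push 17
augment #2: 0→3→5 push 3
augment #3: 0→4→5 push 7
augment #4: 0→6→5 push 12
augment #5: 0→3→2→5 push 2
augment #6: 0→7→1→5 push 2
augment #7: 0→4→7→1→5 push 1
max flow = 44; residual-reachable set from 0 gives S-side
cut edges (S→T): {(0,7), (2,5), (3,5), (4,5), (4,7), (6,5)} total cap 44

Min-cut arcs: {(0,7), (2,5), (3,5), (4,5), (4,7), (6,5)} (total capacity 44)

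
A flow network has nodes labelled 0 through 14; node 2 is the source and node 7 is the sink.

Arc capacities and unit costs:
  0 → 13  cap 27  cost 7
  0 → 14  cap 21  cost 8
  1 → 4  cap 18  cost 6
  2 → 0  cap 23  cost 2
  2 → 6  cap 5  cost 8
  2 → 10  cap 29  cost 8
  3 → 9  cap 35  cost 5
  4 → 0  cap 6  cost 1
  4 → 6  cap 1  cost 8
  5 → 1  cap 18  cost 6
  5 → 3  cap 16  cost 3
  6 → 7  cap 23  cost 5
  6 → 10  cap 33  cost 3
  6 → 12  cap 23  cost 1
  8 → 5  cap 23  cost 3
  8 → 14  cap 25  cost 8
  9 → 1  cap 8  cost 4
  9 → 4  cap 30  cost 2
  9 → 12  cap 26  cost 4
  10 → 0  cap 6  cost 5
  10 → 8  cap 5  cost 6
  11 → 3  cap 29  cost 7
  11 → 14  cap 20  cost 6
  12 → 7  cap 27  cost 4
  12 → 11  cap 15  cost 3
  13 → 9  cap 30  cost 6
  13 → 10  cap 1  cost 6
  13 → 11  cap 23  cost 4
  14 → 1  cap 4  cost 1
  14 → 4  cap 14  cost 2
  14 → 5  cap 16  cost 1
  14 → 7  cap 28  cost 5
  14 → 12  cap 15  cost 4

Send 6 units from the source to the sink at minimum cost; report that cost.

shortest-cost path #1: 2→6→7 push 5 @ unit cost 13 (adds 65)
shortest-cost path #2: 2→0→14→7 push 1 @ unit cost 15 (adds 15)
total cost = 80

Minimum cost for 6 units: 80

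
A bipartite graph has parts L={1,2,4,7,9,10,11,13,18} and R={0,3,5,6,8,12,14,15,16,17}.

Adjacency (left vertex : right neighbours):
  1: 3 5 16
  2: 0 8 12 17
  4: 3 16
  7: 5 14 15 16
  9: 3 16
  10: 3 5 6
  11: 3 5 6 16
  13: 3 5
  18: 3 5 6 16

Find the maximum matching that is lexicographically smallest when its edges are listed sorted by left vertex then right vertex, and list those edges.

Lex-smallest maximum matching: {(1,3), (2,0), (4,16), (7,14), (10,5), (11,6)}

|M| = 6 (so the lex-smallest maximum matching has 6 edges)
process left vertices in ascending order; for each, take the smallest-labelled available neighbour that still permits 6 edges overall, or leave it unmatched if none does
lex-smallest matching: {1-3, 2-0, 4-16, 7-14, 10-5, 11-6}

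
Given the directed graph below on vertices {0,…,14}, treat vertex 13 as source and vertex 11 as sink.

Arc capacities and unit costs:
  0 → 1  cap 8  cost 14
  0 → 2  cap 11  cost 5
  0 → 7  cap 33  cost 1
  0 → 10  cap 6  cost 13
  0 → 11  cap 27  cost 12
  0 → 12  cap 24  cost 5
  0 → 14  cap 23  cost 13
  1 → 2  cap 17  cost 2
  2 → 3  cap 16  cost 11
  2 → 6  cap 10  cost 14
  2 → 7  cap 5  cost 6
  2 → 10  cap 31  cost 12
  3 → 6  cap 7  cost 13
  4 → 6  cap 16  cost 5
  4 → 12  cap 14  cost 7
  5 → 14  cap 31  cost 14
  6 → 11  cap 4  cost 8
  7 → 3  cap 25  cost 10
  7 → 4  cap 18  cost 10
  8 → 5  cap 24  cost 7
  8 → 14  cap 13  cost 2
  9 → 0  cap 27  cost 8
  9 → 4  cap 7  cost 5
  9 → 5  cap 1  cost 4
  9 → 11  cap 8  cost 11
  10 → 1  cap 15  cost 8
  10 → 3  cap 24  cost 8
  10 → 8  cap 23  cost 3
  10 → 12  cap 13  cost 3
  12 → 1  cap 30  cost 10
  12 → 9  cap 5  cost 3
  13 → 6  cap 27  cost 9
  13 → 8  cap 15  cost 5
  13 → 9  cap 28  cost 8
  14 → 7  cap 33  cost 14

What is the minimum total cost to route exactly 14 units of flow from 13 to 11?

Minimum cost for 14 units: 276

shortest-cost path #1: 13→6→11 push 4 @ unit cost 17 (adds 68)
shortest-cost path #2: 13→9→11 push 8 @ unit cost 19 (adds 152)
shortest-cost path #3: 13→9→0→11 push 2 @ unit cost 28 (adds 56)
total cost = 276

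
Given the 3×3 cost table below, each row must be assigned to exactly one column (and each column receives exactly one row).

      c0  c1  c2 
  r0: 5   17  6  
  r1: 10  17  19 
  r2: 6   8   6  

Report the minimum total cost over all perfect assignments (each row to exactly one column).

optimal assignment: row0→col2 (cost 6), row1→col0 (cost 10), row2→col1 (cost 8)
total = 6 + 10 + 8 = 24

Minimum assignment cost: 24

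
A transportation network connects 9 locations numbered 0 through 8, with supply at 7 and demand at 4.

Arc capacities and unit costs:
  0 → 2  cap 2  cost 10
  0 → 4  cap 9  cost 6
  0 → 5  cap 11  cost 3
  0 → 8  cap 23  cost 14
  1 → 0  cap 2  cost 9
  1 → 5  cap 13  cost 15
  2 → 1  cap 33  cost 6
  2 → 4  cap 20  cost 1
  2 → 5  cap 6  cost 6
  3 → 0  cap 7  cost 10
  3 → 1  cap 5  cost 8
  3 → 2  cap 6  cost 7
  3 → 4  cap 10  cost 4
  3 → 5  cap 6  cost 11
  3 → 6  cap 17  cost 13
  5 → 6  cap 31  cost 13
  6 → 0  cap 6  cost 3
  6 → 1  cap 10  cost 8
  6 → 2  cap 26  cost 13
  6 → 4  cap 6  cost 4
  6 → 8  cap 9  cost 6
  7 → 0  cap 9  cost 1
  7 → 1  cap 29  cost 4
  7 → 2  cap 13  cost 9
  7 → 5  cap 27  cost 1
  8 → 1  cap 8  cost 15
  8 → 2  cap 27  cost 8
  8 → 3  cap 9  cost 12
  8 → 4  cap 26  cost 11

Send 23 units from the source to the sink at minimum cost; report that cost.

Minimum cost for 23 units: 211

shortest-cost path #1: 7→0→4 push 9 @ unit cost 7 (adds 63)
shortest-cost path #2: 7→2→4 push 13 @ unit cost 10 (adds 130)
shortest-cost path #3: 7→5→6→4 push 1 @ unit cost 18 (adds 18)
total cost = 211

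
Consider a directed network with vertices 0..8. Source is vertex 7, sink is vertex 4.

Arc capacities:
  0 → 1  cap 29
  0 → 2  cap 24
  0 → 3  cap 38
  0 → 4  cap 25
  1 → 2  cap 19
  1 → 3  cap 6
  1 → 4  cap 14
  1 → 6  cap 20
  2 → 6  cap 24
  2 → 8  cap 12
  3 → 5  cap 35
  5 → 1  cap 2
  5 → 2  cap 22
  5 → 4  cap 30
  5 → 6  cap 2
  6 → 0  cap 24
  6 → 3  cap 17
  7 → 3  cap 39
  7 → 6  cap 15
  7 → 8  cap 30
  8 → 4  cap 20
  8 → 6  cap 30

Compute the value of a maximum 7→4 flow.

augment #1: 7→8→4 bottleneck 20, total now 20
augment #2: 7→3→5→4 bottleneck 30, total now 50
augment #3: 7→6→0→4 bottleneck 15, total now 65
augment #4: 7→3→5→1→4 bottleneck 2, total now 67
augment #5: 7→8→6→0→4 bottleneck 9, total now 76

Maximum flow value: 76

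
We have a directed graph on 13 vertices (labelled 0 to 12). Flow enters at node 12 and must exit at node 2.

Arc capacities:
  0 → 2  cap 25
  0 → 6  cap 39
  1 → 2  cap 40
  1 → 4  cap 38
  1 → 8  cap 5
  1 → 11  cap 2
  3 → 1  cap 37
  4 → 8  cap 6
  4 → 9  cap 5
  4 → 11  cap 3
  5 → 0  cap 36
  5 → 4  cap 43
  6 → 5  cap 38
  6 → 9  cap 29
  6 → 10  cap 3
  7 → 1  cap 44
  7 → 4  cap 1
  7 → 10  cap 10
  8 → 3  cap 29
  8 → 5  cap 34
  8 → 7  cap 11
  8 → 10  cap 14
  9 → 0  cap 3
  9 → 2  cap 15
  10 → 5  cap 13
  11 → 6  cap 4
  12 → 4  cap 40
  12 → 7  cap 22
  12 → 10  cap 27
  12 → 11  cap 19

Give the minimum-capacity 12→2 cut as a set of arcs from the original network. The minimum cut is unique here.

augment #1: 12→4→9→2 push 5
augment #2: 12→7→1→2 push 22
augment #3: 12→10→5→0→2 push 13
augment #4: 12→11→6→9→2 push 4
augment #5: 12→4→8→3→1→2 push 6
max flow = 50; residual-reachable set from 12 gives S-side
cut edges (S→T): {(4,8), (4,9), (10,5), (11,6), (12,7)} total cap 50

Min-cut arcs: {(4,8), (4,9), (10,5), (11,6), (12,7)} (total capacity 50)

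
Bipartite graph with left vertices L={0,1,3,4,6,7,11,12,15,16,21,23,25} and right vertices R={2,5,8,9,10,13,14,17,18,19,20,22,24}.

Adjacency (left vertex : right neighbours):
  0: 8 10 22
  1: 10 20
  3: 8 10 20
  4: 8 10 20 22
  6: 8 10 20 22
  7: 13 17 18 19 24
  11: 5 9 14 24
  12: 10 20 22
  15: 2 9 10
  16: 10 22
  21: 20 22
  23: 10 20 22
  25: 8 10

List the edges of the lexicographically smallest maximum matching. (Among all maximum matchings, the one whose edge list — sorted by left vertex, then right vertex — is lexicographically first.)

Lex-smallest maximum matching: {(0,8), (1,10), (3,20), (4,22), (7,13), (11,5), (15,2)}

|M| = 7 (so the lex-smallest maximum matching has 7 edges)
process left vertices in ascending order; for each, take the smallest-labelled available neighbour that still permits 7 edges overall, or leave it unmatched if none does
lex-smallest matching: {0-8, 1-10, 3-20, 4-22, 7-13, 11-5, 15-2}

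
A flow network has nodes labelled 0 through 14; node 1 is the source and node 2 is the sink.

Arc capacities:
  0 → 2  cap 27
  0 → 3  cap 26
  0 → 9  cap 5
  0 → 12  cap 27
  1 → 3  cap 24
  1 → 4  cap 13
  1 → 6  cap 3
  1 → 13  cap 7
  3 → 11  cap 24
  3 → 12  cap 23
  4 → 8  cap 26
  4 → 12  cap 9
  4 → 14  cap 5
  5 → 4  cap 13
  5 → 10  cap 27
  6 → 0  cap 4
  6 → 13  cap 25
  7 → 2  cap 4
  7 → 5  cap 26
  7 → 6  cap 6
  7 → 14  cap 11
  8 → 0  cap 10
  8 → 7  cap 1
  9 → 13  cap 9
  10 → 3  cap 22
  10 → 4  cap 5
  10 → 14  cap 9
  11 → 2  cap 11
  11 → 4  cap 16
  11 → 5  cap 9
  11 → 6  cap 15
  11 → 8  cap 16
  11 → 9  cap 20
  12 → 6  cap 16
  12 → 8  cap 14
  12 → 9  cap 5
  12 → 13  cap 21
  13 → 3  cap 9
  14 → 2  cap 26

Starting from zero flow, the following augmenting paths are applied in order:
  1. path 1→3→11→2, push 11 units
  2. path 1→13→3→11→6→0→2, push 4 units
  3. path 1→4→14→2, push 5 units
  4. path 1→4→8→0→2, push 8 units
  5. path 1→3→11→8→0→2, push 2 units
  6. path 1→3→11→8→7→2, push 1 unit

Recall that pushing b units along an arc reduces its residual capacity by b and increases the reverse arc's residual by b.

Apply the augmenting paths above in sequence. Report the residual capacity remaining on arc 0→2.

after path 1 (1→3→11→2, push 11): res(0,2)=27
after path 2 (1→13→3→11→6→0→2, push 4): res(0,2)=23
after path 3 (1→4→14→2, push 5): res(0,2)=23
after path 4 (1→4→8→0→2, push 8): res(0,2)=15
after path 5 (1→3→11→8→0→2, push 2): res(0,2)=13
after path 6 (1→3→11→8→7→2, push 1): res(0,2)=13

Residual capacity of (0,2): 13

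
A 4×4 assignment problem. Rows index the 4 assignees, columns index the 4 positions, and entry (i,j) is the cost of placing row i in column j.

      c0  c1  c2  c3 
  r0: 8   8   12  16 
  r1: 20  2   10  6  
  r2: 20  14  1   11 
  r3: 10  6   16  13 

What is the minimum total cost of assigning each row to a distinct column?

Minimum assignment cost: 21

optimal assignment: row0→col0 (cost 8), row1→col3 (cost 6), row2→col2 (cost 1), row3→col1 (cost 6)
total = 8 + 6 + 1 + 6 = 21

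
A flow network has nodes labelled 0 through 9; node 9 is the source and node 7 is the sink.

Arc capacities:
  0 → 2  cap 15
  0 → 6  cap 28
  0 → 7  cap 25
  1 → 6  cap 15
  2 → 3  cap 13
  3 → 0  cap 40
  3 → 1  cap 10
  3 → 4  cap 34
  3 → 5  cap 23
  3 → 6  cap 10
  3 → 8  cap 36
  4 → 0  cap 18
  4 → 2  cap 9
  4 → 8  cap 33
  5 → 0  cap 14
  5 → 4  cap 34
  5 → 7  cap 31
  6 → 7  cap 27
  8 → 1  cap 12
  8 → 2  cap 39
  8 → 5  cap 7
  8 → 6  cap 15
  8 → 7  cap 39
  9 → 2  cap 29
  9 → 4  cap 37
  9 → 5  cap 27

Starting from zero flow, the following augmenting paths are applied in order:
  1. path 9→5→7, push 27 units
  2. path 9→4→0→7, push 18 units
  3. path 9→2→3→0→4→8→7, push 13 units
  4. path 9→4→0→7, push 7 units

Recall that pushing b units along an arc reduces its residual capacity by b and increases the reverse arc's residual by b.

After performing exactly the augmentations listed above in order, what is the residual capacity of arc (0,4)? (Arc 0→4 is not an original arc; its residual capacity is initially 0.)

Residual capacity of (0,4): 12

after path 1 (9→5→7, push 27): res(0,4)=0
after path 2 (9→4→0→7, push 18): res(0,4)=18
after path 3 (9→2→3→0→4→8→7, push 13): res(0,4)=5
after path 4 (9→4→0→7, push 7): res(0,4)=12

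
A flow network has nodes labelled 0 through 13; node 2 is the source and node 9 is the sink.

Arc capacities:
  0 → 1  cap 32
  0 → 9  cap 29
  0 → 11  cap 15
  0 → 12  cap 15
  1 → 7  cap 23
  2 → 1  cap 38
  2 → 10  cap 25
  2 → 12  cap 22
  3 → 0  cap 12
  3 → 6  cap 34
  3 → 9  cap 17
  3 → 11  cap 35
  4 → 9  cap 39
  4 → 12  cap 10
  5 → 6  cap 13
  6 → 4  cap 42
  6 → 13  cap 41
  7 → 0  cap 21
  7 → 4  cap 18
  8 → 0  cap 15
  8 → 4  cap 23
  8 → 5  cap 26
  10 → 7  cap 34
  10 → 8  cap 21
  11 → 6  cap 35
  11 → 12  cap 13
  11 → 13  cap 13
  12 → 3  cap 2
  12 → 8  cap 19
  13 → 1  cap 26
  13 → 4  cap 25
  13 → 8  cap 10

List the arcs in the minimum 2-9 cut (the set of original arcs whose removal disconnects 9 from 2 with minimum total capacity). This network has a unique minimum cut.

Min-cut arcs: {(1,7), (2,10), (12,3), (12,8)} (total capacity 69)

augment #1: 2→12→3→9 push 2
augment #2: 2→1→7→0→9 push 21
augment #3: 2→1→7→4→9 push 2
augment #4: 2→10→7→4→9 push 16
augment #5: 2→10→8→0→9 push 8
augment #6: 2→10→8→4→9 push 1
augment #7: 2→12→8→4→9 push 19
max flow = 69; residual-reachable set from 2 gives S-side
cut edges (S→T): {(1,7), (2,10), (12,3), (12,8)} total cap 69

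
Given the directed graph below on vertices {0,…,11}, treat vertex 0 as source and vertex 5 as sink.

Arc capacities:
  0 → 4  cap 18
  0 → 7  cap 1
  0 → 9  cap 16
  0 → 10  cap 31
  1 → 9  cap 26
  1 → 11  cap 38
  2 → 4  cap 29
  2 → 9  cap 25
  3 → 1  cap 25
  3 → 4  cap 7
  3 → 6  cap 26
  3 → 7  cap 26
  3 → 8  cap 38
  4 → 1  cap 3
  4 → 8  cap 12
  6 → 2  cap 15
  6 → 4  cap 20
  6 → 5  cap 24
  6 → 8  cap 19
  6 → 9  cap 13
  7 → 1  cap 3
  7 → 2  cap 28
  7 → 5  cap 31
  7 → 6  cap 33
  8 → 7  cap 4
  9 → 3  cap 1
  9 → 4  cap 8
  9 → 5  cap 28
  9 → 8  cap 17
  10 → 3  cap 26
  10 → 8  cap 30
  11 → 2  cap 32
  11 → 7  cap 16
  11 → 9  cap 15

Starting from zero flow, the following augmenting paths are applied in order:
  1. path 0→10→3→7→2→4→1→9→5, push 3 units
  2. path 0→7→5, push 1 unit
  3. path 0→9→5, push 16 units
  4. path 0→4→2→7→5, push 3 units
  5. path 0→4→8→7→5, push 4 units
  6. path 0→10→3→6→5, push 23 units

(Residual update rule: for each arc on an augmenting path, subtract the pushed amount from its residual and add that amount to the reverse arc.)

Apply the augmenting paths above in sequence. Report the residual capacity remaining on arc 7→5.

Residual capacity of (7,5): 23

after path 1 (0→10→3→7→2→4→1→9→5, push 3): res(7,5)=31
after path 2 (0→7→5, push 1): res(7,5)=30
after path 3 (0→9→5, push 16): res(7,5)=30
after path 4 (0→4→2→7→5, push 3): res(7,5)=27
after path 5 (0→4→8→7→5, push 4): res(7,5)=23
after path 6 (0→10→3→6→5, push 23): res(7,5)=23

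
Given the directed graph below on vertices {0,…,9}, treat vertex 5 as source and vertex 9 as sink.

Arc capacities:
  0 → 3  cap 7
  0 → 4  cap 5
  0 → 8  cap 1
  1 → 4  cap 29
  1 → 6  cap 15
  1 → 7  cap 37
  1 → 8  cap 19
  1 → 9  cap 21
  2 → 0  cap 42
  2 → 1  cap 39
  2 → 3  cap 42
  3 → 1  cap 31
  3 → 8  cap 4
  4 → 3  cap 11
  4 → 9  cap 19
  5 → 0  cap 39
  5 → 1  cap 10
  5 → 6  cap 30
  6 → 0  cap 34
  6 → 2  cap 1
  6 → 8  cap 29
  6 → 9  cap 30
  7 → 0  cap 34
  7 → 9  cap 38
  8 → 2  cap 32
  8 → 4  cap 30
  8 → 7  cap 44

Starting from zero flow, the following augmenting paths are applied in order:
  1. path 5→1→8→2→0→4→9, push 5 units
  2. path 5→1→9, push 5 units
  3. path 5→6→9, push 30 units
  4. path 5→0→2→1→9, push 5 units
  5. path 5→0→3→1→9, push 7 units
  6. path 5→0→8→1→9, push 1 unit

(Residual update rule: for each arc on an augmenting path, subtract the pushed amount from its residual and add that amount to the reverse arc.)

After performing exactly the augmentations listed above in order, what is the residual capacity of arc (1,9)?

Residual capacity of (1,9): 3

after path 1 (5→1→8→2→0→4→9, push 5): res(1,9)=21
after path 2 (5→1→9, push 5): res(1,9)=16
after path 3 (5→6→9, push 30): res(1,9)=16
after path 4 (5→0→2→1→9, push 5): res(1,9)=11
after path 5 (5→0→3→1→9, push 7): res(1,9)=4
after path 6 (5→0→8→1→9, push 1): res(1,9)=3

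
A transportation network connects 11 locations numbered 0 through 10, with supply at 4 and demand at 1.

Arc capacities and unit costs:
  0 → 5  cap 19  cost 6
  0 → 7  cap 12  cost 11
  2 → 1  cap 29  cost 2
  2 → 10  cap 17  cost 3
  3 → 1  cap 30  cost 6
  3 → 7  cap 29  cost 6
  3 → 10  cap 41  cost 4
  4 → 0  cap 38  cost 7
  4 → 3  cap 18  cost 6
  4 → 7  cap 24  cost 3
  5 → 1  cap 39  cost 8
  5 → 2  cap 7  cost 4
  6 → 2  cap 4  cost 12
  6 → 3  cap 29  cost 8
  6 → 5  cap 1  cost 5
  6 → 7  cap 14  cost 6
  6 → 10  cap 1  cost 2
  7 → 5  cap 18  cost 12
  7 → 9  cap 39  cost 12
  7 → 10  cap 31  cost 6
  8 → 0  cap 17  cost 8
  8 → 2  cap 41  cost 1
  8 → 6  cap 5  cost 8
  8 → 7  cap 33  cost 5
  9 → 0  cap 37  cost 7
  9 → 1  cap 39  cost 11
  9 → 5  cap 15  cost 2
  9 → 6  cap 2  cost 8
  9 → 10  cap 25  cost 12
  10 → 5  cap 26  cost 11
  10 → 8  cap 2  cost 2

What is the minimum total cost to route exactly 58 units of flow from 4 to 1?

Minimum cost for 58 units: 1068

shortest-cost path #1: 4→3→1 push 18 @ unit cost 12 (adds 216)
shortest-cost path #2: 4→7→10→8→2→1 push 2 @ unit cost 14 (adds 28)
shortest-cost path #3: 4→0→5→2→1 push 7 @ unit cost 19 (adds 133)
shortest-cost path #4: 4→0→5→1 push 12 @ unit cost 21 (adds 252)
shortest-cost path #5: 4→7→5→1 push 18 @ unit cost 23 (adds 414)
shortest-cost path #6: 4→7→9→5→1 push 1 @ unit cost 25 (adds 25)
total cost = 1068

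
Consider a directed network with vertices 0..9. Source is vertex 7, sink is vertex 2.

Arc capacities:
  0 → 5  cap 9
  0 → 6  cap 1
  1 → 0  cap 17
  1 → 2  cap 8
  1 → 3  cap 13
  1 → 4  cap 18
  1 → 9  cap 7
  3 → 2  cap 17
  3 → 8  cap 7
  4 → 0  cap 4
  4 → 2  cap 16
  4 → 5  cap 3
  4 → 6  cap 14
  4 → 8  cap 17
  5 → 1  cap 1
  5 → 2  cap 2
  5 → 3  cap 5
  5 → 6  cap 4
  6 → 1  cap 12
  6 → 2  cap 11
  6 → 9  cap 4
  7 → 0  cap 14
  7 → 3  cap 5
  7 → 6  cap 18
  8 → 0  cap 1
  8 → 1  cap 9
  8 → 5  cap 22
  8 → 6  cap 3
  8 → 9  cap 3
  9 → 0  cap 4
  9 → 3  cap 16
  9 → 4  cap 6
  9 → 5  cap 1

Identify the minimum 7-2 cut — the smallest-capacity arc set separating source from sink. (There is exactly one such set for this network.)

Min-cut arcs: {(0,5), (0,6), (7,3), (7,6)} (total capacity 33)

augment #1: 7→3→2 push 5
augment #2: 7→6→2 push 11
augment #3: 7→0→5→2 push 2
augment #4: 7→6→1→2 push 7
augment #5: 7→0→5→1→2 push 1
augment #6: 7→0→5→3→2 push 5
augment #7: 7→0→6→1→3→2 push 1
augment #8: 7→0→5→6→1→3→2 push 1
max flow = 33; residual-reachable set from 7 gives S-side
cut edges (S→T): {(0,5), (0,6), (7,3), (7,6)} total cap 33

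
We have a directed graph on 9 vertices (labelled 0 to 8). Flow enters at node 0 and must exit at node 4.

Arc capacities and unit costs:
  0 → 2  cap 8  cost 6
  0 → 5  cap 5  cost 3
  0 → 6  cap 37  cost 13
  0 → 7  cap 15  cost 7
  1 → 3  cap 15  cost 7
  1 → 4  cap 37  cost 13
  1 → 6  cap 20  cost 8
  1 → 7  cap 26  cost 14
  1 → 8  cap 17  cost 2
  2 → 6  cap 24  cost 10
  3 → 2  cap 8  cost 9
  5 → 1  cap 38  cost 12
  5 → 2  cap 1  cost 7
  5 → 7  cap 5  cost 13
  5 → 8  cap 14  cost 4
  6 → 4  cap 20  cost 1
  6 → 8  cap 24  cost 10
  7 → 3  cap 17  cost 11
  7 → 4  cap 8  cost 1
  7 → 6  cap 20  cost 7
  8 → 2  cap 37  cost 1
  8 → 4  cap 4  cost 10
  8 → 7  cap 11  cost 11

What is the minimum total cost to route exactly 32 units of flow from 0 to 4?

Minimum cost for 32 units: 412

shortest-cost path #1: 0→7→4 push 8 @ unit cost 8 (adds 64)
shortest-cost path #2: 0→6→4 push 20 @ unit cost 14 (adds 280)
shortest-cost path #3: 0→5→8→4 push 4 @ unit cost 17 (adds 68)
total cost = 412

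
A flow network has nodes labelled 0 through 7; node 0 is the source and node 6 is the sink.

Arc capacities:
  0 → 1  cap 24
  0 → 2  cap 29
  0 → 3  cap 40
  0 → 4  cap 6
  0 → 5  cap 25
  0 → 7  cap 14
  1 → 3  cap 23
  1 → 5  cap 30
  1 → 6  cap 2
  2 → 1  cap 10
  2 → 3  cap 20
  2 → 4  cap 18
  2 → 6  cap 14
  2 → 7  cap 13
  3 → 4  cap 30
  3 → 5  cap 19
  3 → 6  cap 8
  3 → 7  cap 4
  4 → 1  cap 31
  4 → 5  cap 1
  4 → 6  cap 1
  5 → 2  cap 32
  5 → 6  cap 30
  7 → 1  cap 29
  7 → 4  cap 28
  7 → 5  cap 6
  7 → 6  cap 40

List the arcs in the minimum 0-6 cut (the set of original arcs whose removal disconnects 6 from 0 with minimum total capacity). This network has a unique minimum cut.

augment #1: 0→1→6 push 2
augment #2: 0→2→6 push 14
augment #3: 0→3→6 push 8
augment #4: 0→4→6 push 1
augment #5: 0→5→6 push 25
augment #6: 0→7→6 push 14
augment #7: 0→1→5→6 push 5
augment #8: 0→2→7→6 push 13
augment #9: 0→3→7→6 push 4
max flow = 86; residual-reachable set from 0 gives S-side
cut edges (S→T): {(0,7), (1,6), (2,6), (2,7), (3,6), (3,7), (4,6), (5,6)} total cap 86

Min-cut arcs: {(0,7), (1,6), (2,6), (2,7), (3,6), (3,7), (4,6), (5,6)} (total capacity 86)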